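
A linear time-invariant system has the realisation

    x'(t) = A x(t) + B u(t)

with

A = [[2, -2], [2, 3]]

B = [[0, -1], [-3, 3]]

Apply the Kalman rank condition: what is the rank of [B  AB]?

AB = [[6, -8], [-9, 7]]
Controllability matrix C = [B  AB] = [[0, -1, 6, -8], [-3, 3, -9, 7]]
Take the 2×2 submatrix of C formed by columns 1, 2: [[0, -1], [-3, 3]]. Its determinant is 0·3 - (-1)·(-3) = 0 - 3 = -3 ≠ 0.
So rank(C) ≥ 2; since C has 2 rows, rank(C) = 2.
rank(C) = 2 = n, so the pair (A, B) is completely controllable.

2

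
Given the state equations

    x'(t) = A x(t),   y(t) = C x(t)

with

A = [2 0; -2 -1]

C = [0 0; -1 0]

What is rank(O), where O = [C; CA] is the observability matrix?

CA = [[0, 0], [-2, 0]]
Observability matrix O = [C; CA] = [[0, 0], [-1, 0], [0, 0], [-2, 0]]
Every row of O is a scalar multiple of row 2 = [-1, 0] (multipliers 0, 1, 0, 2), so the rows span a one-dimensional space.
O ≠ 0, hence rank(O) = 1.
rank(O) = 1 < n = 2, so the pair (A, C) is not completely observable.

1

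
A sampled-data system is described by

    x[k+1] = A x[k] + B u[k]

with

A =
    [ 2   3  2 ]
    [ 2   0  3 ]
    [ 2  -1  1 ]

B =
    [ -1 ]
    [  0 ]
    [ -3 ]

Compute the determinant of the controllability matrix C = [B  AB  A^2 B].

1248

AB = [[-8], [-11], [-5]]
A^2B = [[-59], [-31], [-10]]
Controllability matrix C = [B  AB  A^2B] = [[-1, -8, -59], [0, -11, -31], [-3, -5, -10]]
Expanding along the first row, det(C) = (-1)·((-11)·(-10) - (-31)·(-5)) - (-8)·(0·(-10) - (-31)·(-3)) + (-59)·(0·(-5) - (-11)·(-3)) = (-1)·(-45) - (-8)·(-93) + (-59)·(-33) = 1248
Since det(C) ≠ 0, rank(C) = 3 and the system is completely controllable.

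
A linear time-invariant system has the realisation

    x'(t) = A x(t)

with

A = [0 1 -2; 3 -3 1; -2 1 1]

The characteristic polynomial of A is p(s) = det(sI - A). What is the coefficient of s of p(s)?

-11

Expand det(sI - A) for the 3×3 matrix.
p(s) = s^3 + 2s^2 - 11s - 1.
(Check: constant term = det(-A) = (-1)^3 det A = -1; coefficient of s^2 = -tr A = 2.)
The coefficient of s is -11.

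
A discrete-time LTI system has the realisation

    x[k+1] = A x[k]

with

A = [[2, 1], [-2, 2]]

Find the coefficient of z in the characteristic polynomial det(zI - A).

-4

For a 2×2 matrix, det(zI - A) = z^2 - (tr A)z + det A.
tr A = 4, det A = 6.
So p(z) = z^2 - 4z + 6.
The coefficient of z is -4.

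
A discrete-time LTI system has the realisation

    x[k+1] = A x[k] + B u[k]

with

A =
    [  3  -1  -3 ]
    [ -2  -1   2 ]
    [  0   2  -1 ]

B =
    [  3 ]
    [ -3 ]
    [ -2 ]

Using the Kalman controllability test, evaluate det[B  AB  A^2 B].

AB = [[18], [-7], [-4]]
A^2B = [[73], [-37], [-10]]
Controllability matrix C = [B  AB  A^2B] = [[3, 18, 73], [-3, -7, -37], [-2, -4, -10]]
Expanding along the first row, det(C) = 3·((-7)·(-10) - (-37)·(-4)) - 18·((-3)·(-10) - (-37)·(-2)) + 73·((-3)·(-4) - (-7)·(-2)) = 3·(-78) - 18·(-44) + 73·(-2) = 412
Since det(C) ≠ 0, rank(C) = 3 and the system is completely controllable.

412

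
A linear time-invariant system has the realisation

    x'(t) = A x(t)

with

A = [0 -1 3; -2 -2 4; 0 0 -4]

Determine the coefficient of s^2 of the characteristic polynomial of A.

Expand det(sI - A) for the 3×3 matrix.
p(s) = s^3 + 6s^2 + 6s - 8.
(Check: constant term = det(-A) = (-1)^3 det A = -8; coefficient of s^2 = -tr A = 6.)
The coefficient of s^2 is 6.

6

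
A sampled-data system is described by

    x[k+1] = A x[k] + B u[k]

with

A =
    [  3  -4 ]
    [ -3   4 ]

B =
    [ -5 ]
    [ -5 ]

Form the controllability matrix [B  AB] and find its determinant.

AB = [[5], [-5]]
Controllability matrix C = [B  AB] = [[-5, 5], [-5, -5]]
det(C) = (-5)·(-5) - 5·(-5) = 25 - (-25) = 50
Since det(C) ≠ 0, rank(C) = 2 and the system is completely controllable.

50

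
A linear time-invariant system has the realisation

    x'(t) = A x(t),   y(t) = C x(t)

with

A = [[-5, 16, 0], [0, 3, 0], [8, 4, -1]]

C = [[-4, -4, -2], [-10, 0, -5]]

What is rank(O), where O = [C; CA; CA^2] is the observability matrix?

CA = [[4, -84, 2], [10, -180, 5]]
CA^2 = [[-4, -180, -2], [-10, -360, -5]]
Observability matrix O = [C; CA; CA^2] = [[-4, -4, -2], [-10, 0, -5], [4, -84, 2], [10, -180, 5], [-4, -180, -2], [-10, -360, -5]]
The columns c1, c2, c3 of O are linearly dependent: -c1 + 2·c3 = 0 (check each entry), so rank(O) ≤ 2.
The 2×2 minor from rows 1, 2, columns 1, 2 is (-4)·0 - (-4)·(-10) = 0 - 40 = -40 ≠ 0, so rank(O) = 2.
rank(O) = 2 < n = 3, so the pair (A, C) is not completely observable.

2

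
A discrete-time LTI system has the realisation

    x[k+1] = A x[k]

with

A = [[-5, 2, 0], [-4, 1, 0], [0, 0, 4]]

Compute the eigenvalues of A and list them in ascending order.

-3, -1, 4

det(zI - A) = z^3 - (tr A)z^2 + (M11 + M22 + M33)z - det A, where Mii is the 2×2 principal minor of A obtained by deleting row i and column i.
tr A = (-5) + 1 + 4 = 0; M11 = 1·4 - 0·0 = 4 - 0 = 4; M22 = (-5)·4 - 0·0 = -20 - 0 = -20; M33 = (-5)·1 - 2·(-4) = -5 - (-8) = 3; sum of minors = -13.
det A = (-5)·(1·4 - 0·0) - 2·((-4)·4 - 0·0) + 0·((-4)·0 - 1·0) = (-5)·4 - 2·(-16) + 0·0 = 12.
So p(z) = det(zI - A) = z^3 - 13z - 12.
Rational-root test: any integer root divides -12. Testing small divisors, z = -1 works: p(-1) = -1 + 0 + 13 + (-12) = 0, so (z + 1) is a factor.
Dividing, p(z) = (z + 1)(z^2 - z - 12).
Factor z^2 - z - 12: two numbers with sum 1 and product -12 are 4 and -3, so z^2 - z - 12 = (z - 4)(z + 3).
Hence p(z) = (z - 4) (z + 1) (z + 3), with roots -3, -1, 4.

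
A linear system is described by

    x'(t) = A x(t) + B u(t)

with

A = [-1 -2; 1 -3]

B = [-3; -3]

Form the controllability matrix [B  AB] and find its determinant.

AB = [[9], [6]]
Controllability matrix C = [B  AB] = [[-3, 9], [-3, 6]]
det(C) = (-3)·6 - 9·(-3) = -18 - (-27) = 9
Since det(C) ≠ 0, rank(C) = 2 and the system is completely controllable.

9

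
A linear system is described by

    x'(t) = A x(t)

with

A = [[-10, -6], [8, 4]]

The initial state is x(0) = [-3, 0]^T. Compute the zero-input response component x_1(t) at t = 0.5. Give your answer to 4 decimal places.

1.6869

det(sI - A) = s^2 - (tr A)s + det A, with tr A = (-10) + 4 = -6 and det A = (-10)·4 - (-6)·8 = -40 - (-48) = 8.
So p(s) = det(sI - A) = s^2 + 6s + 8.
Factor s^2 + 6s + 8: two numbers with sum -6 and product 8 are -2 and -4, so s^2 + 6s + 8 = (s + 2)(s + 4).
Hence p(s) = (s + 2) (s + 4), with roots -4, -2.
The eigenvalues -4, -2 are distinct and real, so A is diagonalisable and x(t) = e^{At} x(0) = V diag(e^{λ_i t}) V^{-1} x(0), where the columns of V are the eigenvectors.
λ = -4: A - (-4)I = [[-6, -6], [8, 8]]. Row 1 gives (-6)·v1 + (-6)·v2 = 0, so take v_1 = [1, -1]^T.
λ = -2: A - (-2)I = [[-8, -6], [8, 6]]. Row 1 gives (-8)·v1 + (-6)·v2 = 0, so take v_2 = [-3, 4]^T.
V = [v_1 v_2] = [[1, -3], [-1, 4]] has det V = 1, so V^{-1} = adj(V)/det V = [[4, 3], [1, 1]].
Modal coordinates z(0) = V^{-1} x(0): 4·(-3) + 3·0 = -12; 1·(-3) + 1·0 = -3; so z(0) = [-12, -3]^T.
x_1(t) = Σ_i (v_i)_1 · z_i(0) · e^{λ_i t} (row 1 of V times the modal terms).
x_1(0.5) = 1·(-12)·e^{-4·0.5} + (-3)·(-3)·e^{-2·0.5} = (-12)·0.135335 + 9·0.367879 = 1.6869.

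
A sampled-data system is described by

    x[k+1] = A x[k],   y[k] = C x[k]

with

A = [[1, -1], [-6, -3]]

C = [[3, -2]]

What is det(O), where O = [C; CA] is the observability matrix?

39

CA = [[15, 3]]
Observability matrix O = [C; CA] = [[3, -2], [15, 3]]
det(O) = 3·3 - (-2)·15 = 9 - (-30) = 39
Since det(O) ≠ 0, rank(O) = 2 and the system is completely observable.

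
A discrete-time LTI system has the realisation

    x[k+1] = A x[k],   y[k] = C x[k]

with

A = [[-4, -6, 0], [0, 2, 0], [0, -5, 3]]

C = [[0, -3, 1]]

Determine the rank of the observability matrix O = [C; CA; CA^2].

CA = [[0, -11, 3]]
CA^2 = [[0, -37, 9]]
Observability matrix O = [C; CA; CA^2] = [[0, -3, 1], [0, -11, 3], [0, -37, 9]]
Column 1 of O is identically zero, so rank(O) ≤ 2.
The 2×2 minor from rows 1, 2, columns 2, 3 is (-3)·3 - 1·(-11) = -9 - (-11) = 2 ≠ 0, so rank(O) = 2.
rank(O) = 2 < n = 3, so the pair (A, C) is not completely observable.

2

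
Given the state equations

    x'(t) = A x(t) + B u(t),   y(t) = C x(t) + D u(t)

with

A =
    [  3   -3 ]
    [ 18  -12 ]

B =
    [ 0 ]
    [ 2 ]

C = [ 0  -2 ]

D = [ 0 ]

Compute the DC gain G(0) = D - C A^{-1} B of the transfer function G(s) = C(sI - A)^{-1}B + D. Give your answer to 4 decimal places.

0.6667

G(0) = C(-A)^{-1}B + D = -C A^{-1} B + D.
det A = 18, so A^{-1} = (1/18)·adj(A) = [[-2/3, 1/6], [-1, 1/6]]
A^{-1} B = [1/3, 1/3]^T
C A^{-1} B = -2/3
G(0) = D - C A^{-1} B = 0 - (-2/3) = 2/3 ≈ 0.6667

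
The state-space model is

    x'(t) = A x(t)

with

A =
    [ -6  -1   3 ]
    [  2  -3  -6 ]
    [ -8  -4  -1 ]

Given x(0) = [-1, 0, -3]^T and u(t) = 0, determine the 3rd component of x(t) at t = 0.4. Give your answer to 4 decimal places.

det(sI - A) = s^3 - (tr A)s^2 + (M11 + M22 + M33)s - det A, where Mii is the 2×2 principal minor of A obtained by deleting row i and column i.
tr A = (-6) + (-3) + (-1) = -10; M11 = (-3)·(-1) - (-6)·(-4) = 3 - 24 = -21; M22 = (-6)·(-1) - 3·(-8) = 6 - (-24) = 30; M33 = (-6)·(-3) - (-1)·2 = 18 - (-2) = 20; sum of minors = 29.
det A = (-6)·((-3)·(-1) - (-6)·(-4)) - (-1)·(2·(-1) - (-6)·(-8)) + 3·(2·(-4) - (-3)·(-8)) = (-6)·(-21) - (-1)·(-50) + 3·(-32) = -20.
So p(s) = det(sI - A) = s^3 + 10s^2 + 29s + 20.
Rational-root test: any integer root divides 20. Testing small divisors, s = -1 works: p(-1) = -1 + 10 + (-29) + 20 = 0, so (s + 1) is a factor.
Dividing, p(s) = (s + 1)(s^2 + 9s + 20).
Factor s^2 + 9s + 20: two numbers with sum -9 and product 20 are -4 and -5, so s^2 + 9s + 20 = (s + 4)(s + 5).
Hence p(s) = (s + 1) (s + 4) (s + 5), with roots -5, -4, -1.
The eigenvalues -5, -4, -1 are distinct and real, so A is diagonalisable and x(t) = e^{At} x(0) = V diag(e^{λ_i t}) V^{-1} x(0), where the columns of V are the eigenvectors.
λ = -5: A - (-5)I = [[-1, -1, 3], [2, 2, -6], [-8, -4, 4]]. v must be orthogonal to every row; (row 1) × (row 3) = [8, -20, -4], so take v_1 = [-2, 5, 1]^T.
λ = -4: A - (-4)I = [[-2, -1, 3], [2, 1, -6], [-8, -4, 3]]. v must be orthogonal to every row; (row 1) × (row 2) = [3, -6, 0], so take v_2 = [1, -2, 0]^T.
λ = -1: A - (-1)I = [[-5, -1, 3], [2, -2, -6], [-8, -4, 0]]. v must be orthogonal to every row; (row 1) × (row 2) = [12, -24, 12], so take v_3 = [1, -2, 1]^T.
V = [v_1 v_2 v_3] = [[-2, 1, 1], [5, -2, -2], [1, 0, 1]] has det V = -1, so V^{-1} = adj(V)/det V = [[2, 1, 0], [7, 3, -1], [-2, -1, 1]].
Modal coordinates z(0) = V^{-1} x(0): 2·(-1) + 1·0 + 0·(-3) = -2; 7·(-1) + 3·0 + (-1)·(-3) = -4; (-2)·(-1) + (-1)·0 + 1·(-3) = -1; so z(0) = [-2, -4, -1]^T.
x_3(t) = Σ_i (v_i)_3 · z_i(0) · e^{λ_i t} (row 3 of V times the modal terms).
x_3(0.4) = 1·(-2)·e^{-5·0.4} + 0·(-4)·e^{-4·0.4} + 1·(-1)·e^{-1·0.4} = (-2)·0.135335 + 0·0.201897 + (-1)·0.670320 = -0.9410.

-0.9410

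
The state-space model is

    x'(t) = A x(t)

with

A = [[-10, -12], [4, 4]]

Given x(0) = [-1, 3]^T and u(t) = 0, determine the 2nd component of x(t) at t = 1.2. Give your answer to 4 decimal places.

det(sI - A) = s^2 - (tr A)s + det A, with tr A = (-10) + 4 = -6 and det A = (-10)·4 - (-12)·4 = -40 - (-48) = 8.
So p(s) = det(sI - A) = s^2 + 6s + 8.
Factor s^2 + 6s + 8: two numbers with sum -6 and product 8 are -2 and -4, so s^2 + 6s + 8 = (s + 2)(s + 4).
Hence p(s) = (s + 2) (s + 4), with roots -4, -2.
The eigenvalues -4, -2 are distinct and real, so A is diagonalisable and x(t) = e^{At} x(0) = V diag(e^{λ_i t}) V^{-1} x(0), where the columns of V are the eigenvectors.
λ = -4: A - (-4)I = [[-6, -12], [4, 8]]. Row 1 gives (-6)·v1 + (-12)·v2 = 0, so take v_1 = [-2, 1]^T.
λ = -2: A - (-2)I = [[-8, -12], [4, 6]]. Row 1 gives (-8)·v1 + (-12)·v2 = 0, so take v_2 = [-3, 2]^T.
V = [v_1 v_2] = [[-2, -3], [1, 2]] has det V = -1, so V^{-1} = adj(V)/det V = [[-2, -3], [1, 2]].
Modal coordinates z(0) = V^{-1} x(0): (-2)·(-1) + (-3)·3 = -7; 1·(-1) + 2·3 = 5; so z(0) = [-7, 5]^T.
x_2(t) = Σ_i (v_i)_2 · z_i(0) · e^{λ_i t} (row 2 of V times the modal terms).
x_2(1.2) = 1·(-7)·e^{-4·1.2} + 2·5·e^{-2·1.2} = (-7)·0.008230 + 10·0.090718 = 0.8496.

0.8496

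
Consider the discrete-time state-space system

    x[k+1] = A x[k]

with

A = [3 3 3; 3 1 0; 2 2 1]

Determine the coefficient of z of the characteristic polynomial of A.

-8

Expand det(zI - A) for the 3×3 matrix.
p(z) = z^3 - 5z^2 - 8z - 6.
(Check: constant term = det(-A) = (-1)^3 det A = -6; coefficient of z^2 = -tr A = -5.)
The coefficient of z is -8.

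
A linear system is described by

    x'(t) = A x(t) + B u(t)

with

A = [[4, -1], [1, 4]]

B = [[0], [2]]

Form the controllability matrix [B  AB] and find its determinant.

AB = [[-2], [8]]
Controllability matrix C = [B  AB] = [[0, -2], [2, 8]]
det(C) = 0·8 - (-2)·2 = 0 - (-4) = 4
Since det(C) ≠ 0, rank(C) = 2 and the system is completely controllable.

4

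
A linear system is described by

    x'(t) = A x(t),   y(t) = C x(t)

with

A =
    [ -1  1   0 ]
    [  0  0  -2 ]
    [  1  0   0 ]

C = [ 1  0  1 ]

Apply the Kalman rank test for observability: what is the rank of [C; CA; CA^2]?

CA = [[0, 1, 0]]
CA^2 = [[0, 0, -2]]
Observability matrix O = [C; CA; CA^2] = [[1, 0, 1], [0, 1, 0], [0, 0, -2]]
det(O) = 1·(1·(-2) - 0·0) - 0·(0·(-2) - 0·0) + 1·(0·0 - 1·0) = 1·(-2) - 0·0 + 1·0 = -2 ≠ 0, so rank(O) = 3.
rank(O) = 3 = n, so the pair (A, C) is completely observable.

3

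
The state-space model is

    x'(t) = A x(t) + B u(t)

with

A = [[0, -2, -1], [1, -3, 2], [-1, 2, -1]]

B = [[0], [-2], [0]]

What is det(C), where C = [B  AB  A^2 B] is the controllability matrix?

AB = [[4], [6], [-4]]
A^2B = [[-8], [-22], [12]]
Controllability matrix C = [B  AB  A^2B] = [[0, 4, -8], [-2, 6, -22], [0, -4, 12]]
Expanding along the first row, det(C) = 0·(6·12 - (-22)·(-4)) - 4·((-2)·12 - (-22)·0) + (-8)·((-2)·(-4) - 6·0) = 0·(-16) - 4·(-24) + (-8)·8 = 32
Since det(C) ≠ 0, rank(C) = 3 and the system is completely controllable.

32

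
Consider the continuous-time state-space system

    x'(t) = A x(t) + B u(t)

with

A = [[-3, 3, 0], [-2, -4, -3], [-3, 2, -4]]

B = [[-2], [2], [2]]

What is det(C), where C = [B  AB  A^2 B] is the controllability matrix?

-1048

AB = [[12], [-10], [2]]
A^2B = [[-66], [10], [-64]]
Controllability matrix C = [B  AB  A^2B] = [[-2, 12, -66], [2, -10, 10], [2, 2, -64]]
Expanding along the first row, det(C) = (-2)·((-10)·(-64) - 10·2) - 12·(2·(-64) - 10·2) + (-66)·(2·2 - (-10)·2) = (-2)·620 - 12·(-148) + (-66)·24 = -1048
Since det(C) ≠ 0, rank(C) = 3 and the system is completely controllable.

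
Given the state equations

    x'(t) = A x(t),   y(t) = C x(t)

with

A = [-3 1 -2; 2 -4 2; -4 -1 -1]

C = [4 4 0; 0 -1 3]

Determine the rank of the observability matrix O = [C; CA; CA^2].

CA = [[-4, -12, 0], [-14, 1, -5]]
CA^2 = [[-12, 44, -16], [64, -13, 35]]
Observability matrix O = [C; CA; CA^2] = [[4, 4, 0], [0, -1, 3], [-4, -12, 0], [-14, 1, -5], [-12, 44, -16], [64, -13, 35]]
Take the 3×3 submatrix of O formed by rows 1, 2, 3: [[4, 4, 0], [0, -1, 3], [-4, -12, 0]]. Its determinant is 4·((-1)·0 - 3·(-12)) - 4·(0·0 - 3·(-4)) + 0·(0·(-12) - (-1)·(-4)) = 4·36 - 4·12 + 0·(-4) = 96 ≠ 0.
So rank(O) ≥ 3; since O has 3 columns, rank(O) = 3.
rank(O) = 3 = n, so the pair (A, C) is completely observable.

3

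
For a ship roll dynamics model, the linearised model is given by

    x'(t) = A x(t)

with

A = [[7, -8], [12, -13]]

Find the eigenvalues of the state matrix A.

det(sI - A) = s^2 - (tr A)s + det A, with tr A = 7 + (-13) = -6 and det A = 7·(-13) - (-8)·12 = -91 - (-96) = 5.
So p(s) = det(sI - A) = s^2 + 6s + 5.
Factor s^2 + 6s + 5: two numbers with sum -6 and product 5 are -1 and -5, so s^2 + 6s + 5 = (s + 1)(s + 5).
Hence p(s) = (s + 1) (s + 5), with roots -5, -1.
All eigenvalues have negative real part, so the system is asymptotically stable.

-5, -1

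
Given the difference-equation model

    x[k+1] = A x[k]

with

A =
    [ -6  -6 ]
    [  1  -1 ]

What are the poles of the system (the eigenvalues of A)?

det(zI - A) = z^2 - (tr A)z + det A, with tr A = (-6) + (-1) = -7 and det A = (-6)·(-1) - (-6)·1 = 6 - (-6) = 12.
So p(z) = det(zI - A) = z^2 + 7z + 12.
Factor z^2 + 7z + 12: two numbers with sum -7 and product 12 are -3 and -4, so z^2 + 7z + 12 = (z + 3)(z + 4).
Hence p(z) = (z + 3) (z + 4), with roots -4, -3.

-4, -3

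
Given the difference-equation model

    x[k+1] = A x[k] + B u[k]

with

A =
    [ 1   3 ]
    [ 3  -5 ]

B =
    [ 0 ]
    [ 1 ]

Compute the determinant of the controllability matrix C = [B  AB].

-3

AB = [[3], [-5]]
Controllability matrix C = [B  AB] = [[0, 3], [1, -5]]
det(C) = 0·(-5) - 3·1 = 0 - 3 = -3
Since det(C) ≠ 0, rank(C) = 2 and the system is completely controllable.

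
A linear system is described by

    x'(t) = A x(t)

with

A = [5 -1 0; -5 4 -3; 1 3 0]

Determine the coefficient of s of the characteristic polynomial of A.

24

Expand det(sI - A) for the 3×3 matrix.
p(s) = s^3 - 9s^2 + 24s - 48.
(Check: constant term = det(-A) = (-1)^3 det A = -48; coefficient of s^2 = -tr A = -9.)
The coefficient of s is 24.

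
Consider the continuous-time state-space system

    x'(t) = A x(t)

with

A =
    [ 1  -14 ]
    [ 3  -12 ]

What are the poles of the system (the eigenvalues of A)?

det(sI - A) = s^2 - (tr A)s + det A, with tr A = 1 + (-12) = -11 and det A = 1·(-12) - (-14)·3 = -12 - (-42) = 30.
So p(s) = det(sI - A) = s^2 + 11s + 30.
Factor s^2 + 11s + 30: two numbers with sum -11 and product 30 are -5 and -6, so s^2 + 11s + 30 = (s + 5)(s + 6).
Hence p(s) = (s + 5) (s + 6), with roots -6, -5.
All eigenvalues have negative real part, so the system is asymptotically stable.

-6, -5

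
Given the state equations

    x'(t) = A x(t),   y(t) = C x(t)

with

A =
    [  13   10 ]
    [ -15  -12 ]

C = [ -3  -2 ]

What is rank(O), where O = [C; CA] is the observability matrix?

1

CA = [[-9, -6]]
Observability matrix O = [C; CA] = [[-3, -2], [-9, -6]]
Every row of O is a scalar multiple of row 1 = [-3, -2] (multipliers 1, 3), so the rows span a one-dimensional space.
O ≠ 0, hence rank(O) = 1.
rank(O) = 1 < n = 2, so the pair (A, C) is not completely observable.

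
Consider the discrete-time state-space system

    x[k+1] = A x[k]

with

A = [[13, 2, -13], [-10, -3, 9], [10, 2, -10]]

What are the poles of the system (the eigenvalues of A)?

-2, -1, 3

det(zI - A) = z^3 - (tr A)z^2 + (M11 + M22 + M33)z - det A, where Mii is the 2×2 principal minor of A obtained by deleting row i and column i.
tr A = 13 + (-3) + (-10) = 0; M11 = (-3)·(-10) - 9·2 = 30 - 18 = 12; M22 = 13·(-10) - (-13)·10 = -130 - (-130) = 0; M33 = 13·(-3) - 2·(-10) = -39 - (-20) = -19; sum of minors = -7.
det A = 13·((-3)·(-10) - 9·2) - 2·((-10)·(-10) - 9·10) + (-13)·((-10)·2 - (-3)·10) = 13·12 - 2·10 + (-13)·10 = 6.
So p(z) = det(zI - A) = z^3 - 7z - 6.
Rational-root test: any integer root divides -6. Testing small divisors, z = -1 works: p(-1) = -1 + 0 + 7 + (-6) = 0, so (z + 1) is a factor.
Dividing, p(z) = (z + 1)(z^2 - z - 6).
Factor z^2 - z - 6: two numbers with sum 1 and product -6 are 3 and -2, so z^2 - z - 6 = (z - 3)(z + 2).
Hence p(z) = (z - 3) (z + 1) (z + 2), with roots -2, -1, 3.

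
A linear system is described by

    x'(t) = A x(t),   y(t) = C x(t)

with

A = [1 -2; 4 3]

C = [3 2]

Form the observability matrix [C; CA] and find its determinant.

-22

CA = [[11, 0]]
Observability matrix O = [C; CA] = [[3, 2], [11, 0]]
det(O) = 3·0 - 2·11 = 0 - 22 = -22
Since det(O) ≠ 0, rank(O) = 2 and the system is completely observable.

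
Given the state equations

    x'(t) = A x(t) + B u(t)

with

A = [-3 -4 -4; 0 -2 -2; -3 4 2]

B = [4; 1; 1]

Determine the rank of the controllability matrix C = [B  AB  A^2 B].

AB = [[-20], [-4], [-6]]
A^2B = [[100], [20], [32]]
Controllability matrix C = [B  AB  A^2B] = [[4, -20, 100], [1, -4, 20], [1, -6, 32]]
det(C) = 4·((-4)·32 - 20·(-6)) - (-20)·(1·32 - 20·1) + 100·(1·(-6) - (-4)·1) = 4·(-8) - (-20)·12 + 100·(-2) = 8 ≠ 0, so rank(C) = 3.
rank(C) = 3 = n, so the pair (A, B) is completely controllable.

3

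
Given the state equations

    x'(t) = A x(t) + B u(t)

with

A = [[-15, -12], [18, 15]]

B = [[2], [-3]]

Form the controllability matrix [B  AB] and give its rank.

AB = [[6], [-9]]
Controllability matrix C = [B  AB] = [[2, 6], [-3, -9]]
Every column of C is a scalar multiple of column 1 = [2, -3] (multipliers 1, 3), so the columns span a one-dimensional space.
C ≠ 0, hence rank(C) = 1.
rank(C) = 1 < n = 2, so the pair (A, B) is not completely controllable.

1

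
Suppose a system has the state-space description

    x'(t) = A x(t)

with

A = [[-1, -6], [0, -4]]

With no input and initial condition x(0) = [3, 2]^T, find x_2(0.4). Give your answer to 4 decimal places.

0.4038

det(sI - A) = s^2 - (tr A)s + det A, with tr A = (-1) + (-4) = -5 and det A = (-1)·(-4) - (-6)·0 = 4 - 0 = 4.
So p(s) = det(sI - A) = s^2 + 5s + 4.
Factor s^2 + 5s + 4: two numbers with sum -5 and product 4 are -1 and -4, so s^2 + 5s + 4 = (s + 1)(s + 4).
Hence p(s) = (s + 1) (s + 4), with roots -4, -1.
The eigenvalues -4, -1 are distinct and real, so A is diagonalisable and x(t) = e^{At} x(0) = V diag(e^{λ_i t}) V^{-1} x(0), where the columns of V are the eigenvectors.
λ = -4: A - (-4)I = [[3, -6], [0, 0]]. Row 1 gives 3·v1 + (-6)·v2 = 0, so take v_1 = [2, 1]^T.
λ = -1: A - (-1)I = [[0, -6], [0, -3]]. Row 1 gives 0·v1 + (-6)·v2 = 0, so take v_2 = [1, 0]^T.
V = [v_1 v_2] = [[2, 1], [1, 0]] has det V = -1, so V^{-1} = adj(V)/det V = [[0, 1], [1, -2]].
Modal coordinates z(0) = V^{-1} x(0): 0·3 + 1·2 = 2; 1·3 + (-2)·2 = -1; so z(0) = [2, -1]^T.
x_2(t) = Σ_i (v_i)_2 · z_i(0) · e^{λ_i t} (row 2 of V times the modal terms).
x_2(0.4) = 1·2·e^{-4·0.4} + 0·(-1)·e^{-1·0.4} = 2·0.201897 + 0·0.670320 = 0.4038.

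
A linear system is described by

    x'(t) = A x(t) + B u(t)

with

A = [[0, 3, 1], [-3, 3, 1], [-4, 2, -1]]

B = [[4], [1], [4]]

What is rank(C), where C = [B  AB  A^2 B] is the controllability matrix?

3

AB = [[7], [-5], [-18]]
A^2B = [[-33], [-54], [-20]]
Controllability matrix C = [B  AB  A^2B] = [[4, 7, -33], [1, -5, -54], [4, -18, -20]]
det(C) = 4·((-5)·(-20) - (-54)·(-18)) - 7·(1·(-20) - (-54)·4) + (-33)·(1·(-18) - (-5)·4) = 4·(-872) - 7·196 + (-33)·2 = -4926 ≠ 0, so rank(C) = 3.
rank(C) = 3 = n, so the pair (A, B) is completely controllable.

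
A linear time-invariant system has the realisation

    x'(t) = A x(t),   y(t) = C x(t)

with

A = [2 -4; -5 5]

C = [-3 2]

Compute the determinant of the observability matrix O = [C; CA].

-34

CA = [[-16, 22]]
Observability matrix O = [C; CA] = [[-3, 2], [-16, 22]]
det(O) = (-3)·22 - 2·(-16) = -66 - (-32) = -34
Since det(O) ≠ 0, rank(O) = 2 and the system is completely observable.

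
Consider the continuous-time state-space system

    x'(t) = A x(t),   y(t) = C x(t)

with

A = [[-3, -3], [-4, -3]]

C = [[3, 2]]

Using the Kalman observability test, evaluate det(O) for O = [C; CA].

-11

CA = [[-17, -15]]
Observability matrix O = [C; CA] = [[3, 2], [-17, -15]]
det(O) = 3·(-15) - 2·(-17) = -45 - (-34) = -11
Since det(O) ≠ 0, rank(O) = 2 and the system is completely observable.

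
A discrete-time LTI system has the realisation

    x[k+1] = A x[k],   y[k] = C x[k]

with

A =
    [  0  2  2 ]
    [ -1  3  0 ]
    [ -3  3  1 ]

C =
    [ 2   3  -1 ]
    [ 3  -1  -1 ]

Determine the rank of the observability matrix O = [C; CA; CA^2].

CA = [[0, 10, 3], [4, 0, 5]]
CA^2 = [[-19, 39, 3], [-15, 23, 13]]
Observability matrix O = [C; CA; CA^2] = [[2, 3, -1], [3, -1, -1], [0, 10, 3], [4, 0, 5], [-19, 39, 3], [-15, 23, 13]]
Take the 3×3 submatrix of O formed by rows 1, 2, 3: [[2, 3, -1], [3, -1, -1], [0, 10, 3]]. Its determinant is 2·((-1)·3 - (-1)·10) - 3·(3·3 - (-1)·0) + (-1)·(3·10 - (-1)·0) = 2·7 - 3·9 + (-1)·30 = -43 ≠ 0.
So rank(O) ≥ 3; since O has 3 columns, rank(O) = 3.
rank(O) = 3 = n, so the pair (A, C) is completely observable.

3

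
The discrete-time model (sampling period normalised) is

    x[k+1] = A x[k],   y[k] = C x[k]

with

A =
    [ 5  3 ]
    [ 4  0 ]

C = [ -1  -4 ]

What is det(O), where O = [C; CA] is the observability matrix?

-81

CA = [[-21, -3]]
Observability matrix O = [C; CA] = [[-1, -4], [-21, -3]]
det(O) = (-1)·(-3) - (-4)·(-21) = 3 - 84 = -81
Since det(O) ≠ 0, rank(O) = 2 and the system is completely observable.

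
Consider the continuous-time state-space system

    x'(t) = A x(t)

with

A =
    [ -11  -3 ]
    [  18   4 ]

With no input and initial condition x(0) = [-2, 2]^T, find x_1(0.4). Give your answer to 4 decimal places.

0.3573

det(sI - A) = s^2 - (tr A)s + det A, with tr A = (-11) + 4 = -7 and det A = (-11)·4 - (-3)·18 = -44 - (-54) = 10.
So p(s) = det(sI - A) = s^2 + 7s + 10.
Factor s^2 + 7s + 10: two numbers with sum -7 and product 10 are -2 and -5, so s^2 + 7s + 10 = (s + 2)(s + 5).
Hence p(s) = (s + 2) (s + 5), with roots -5, -2.
The eigenvalues -5, -2 are distinct and real, so A is diagonalisable and x(t) = e^{At} x(0) = V diag(e^{λ_i t}) V^{-1} x(0), where the columns of V are the eigenvectors.
λ = -5: A - (-5)I = [[-6, -3], [18, 9]]. Row 1 gives (-6)·v1 + (-3)·v2 = 0, so take v_1 = [-1, 2]^T.
λ = -2: A - (-2)I = [[-9, -3], [18, 6]]. Row 1 gives (-9)·v1 + (-3)·v2 = 0, so take v_2 = [-1, 3]^T.
V = [v_1 v_2] = [[-1, -1], [2, 3]] has det V = -1, so V^{-1} = adj(V)/det V = [[-3, -1], [2, 1]].
Modal coordinates z(0) = V^{-1} x(0): (-3)·(-2) + (-1)·2 = 4; 2·(-2) + 1·2 = -2; so z(0) = [4, -2]^T.
x_1(t) = Σ_i (v_i)_1 · z_i(0) · e^{λ_i t} (row 1 of V times the modal terms).
x_1(0.4) = (-1)·4·e^{-5·0.4} + (-1)·(-2)·e^{-2·0.4} = (-4)·0.135335 + 2·0.449329 = 0.3573.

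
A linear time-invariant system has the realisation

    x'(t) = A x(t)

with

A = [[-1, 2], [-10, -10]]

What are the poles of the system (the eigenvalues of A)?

det(sI - A) = s^2 - (tr A)s + det A, with tr A = (-1) + (-10) = -11 and det A = (-1)·(-10) - 2·(-10) = 10 - (-20) = 30.
So p(s) = det(sI - A) = s^2 + 11s + 30.
Factor s^2 + 11s + 30: two numbers with sum -11 and product 30 are -5 and -6, so s^2 + 11s + 30 = (s + 5)(s + 6).
Hence p(s) = (s + 5) (s + 6), with roots -6, -5.
All eigenvalues have negative real part, so the system is asymptotically stable.

-6, -5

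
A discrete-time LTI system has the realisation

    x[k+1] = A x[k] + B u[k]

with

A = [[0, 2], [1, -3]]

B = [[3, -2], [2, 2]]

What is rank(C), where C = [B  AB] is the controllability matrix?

AB = [[4, 4], [-3, -8]]
Controllability matrix C = [B  AB] = [[3, -2, 4, 4], [2, 2, -3, -8]]
Take the 2×2 submatrix of C formed by columns 1, 2: [[3, -2], [2, 2]]. Its determinant is 3·2 - (-2)·2 = 6 - (-4) = 10 ≠ 0.
So rank(C) ≥ 2; since C has 2 rows, rank(C) = 2.
rank(C) = 2 = n, so the pair (A, B) is completely controllable.

2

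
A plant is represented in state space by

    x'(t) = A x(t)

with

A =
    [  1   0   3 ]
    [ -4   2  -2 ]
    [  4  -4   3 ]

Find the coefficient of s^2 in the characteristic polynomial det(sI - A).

Expand det(sI - A) for the 3×3 matrix.
p(s) = s^3 - 6s^2 - 9s - 22.
(Check: constant term = det(-A) = (-1)^3 det A = -22; coefficient of s^2 = -tr A = -6.)
The coefficient of s^2 is -6.

-6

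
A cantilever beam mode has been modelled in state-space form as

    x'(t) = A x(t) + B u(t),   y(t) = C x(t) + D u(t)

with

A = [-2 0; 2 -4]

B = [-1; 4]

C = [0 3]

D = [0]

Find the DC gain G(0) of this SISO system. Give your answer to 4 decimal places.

2.2500

G(0) = C(-A)^{-1}B + D = -C A^{-1} B + D.
det A = 8, so A^{-1} = (1/8)·adj(A) = [[-1/2, 0], [-1/4, -1/4]]
A^{-1} B = [1/2, -3/4]^T
C A^{-1} B = -9/4
G(0) = D - C A^{-1} B = 0 - (-9/4) = 9/4 ≈ 2.2500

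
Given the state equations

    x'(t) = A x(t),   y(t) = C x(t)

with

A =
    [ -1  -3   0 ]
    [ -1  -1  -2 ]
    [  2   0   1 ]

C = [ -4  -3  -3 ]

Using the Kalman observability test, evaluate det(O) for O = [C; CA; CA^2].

1017

CA = [[1, 15, 3]]
CA^2 = [[-10, -18, -27]]
Observability matrix O = [C; CA; CA^2] = [[-4, -3, -3], [1, 15, 3], [-10, -18, -27]]
Expanding along the first row, det(O) = (-4)·(15·(-27) - 3·(-18)) - (-3)·(1·(-27) - 3·(-10)) + (-3)·(1·(-18) - 15·(-10)) = (-4)·(-351) - (-3)·3 + (-3)·132 = 1017
Since det(O) ≠ 0, rank(O) = 3 and the system is completely observable.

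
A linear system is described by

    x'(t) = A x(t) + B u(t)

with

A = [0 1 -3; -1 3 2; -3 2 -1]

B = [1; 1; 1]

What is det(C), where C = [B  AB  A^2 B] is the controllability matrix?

AB = [[-2], [4], [-2]]
A^2B = [[10], [10], [16]]
Controllability matrix C = [B  AB  A^2B] = [[1, -2, 10], [1, 4, 10], [1, -2, 16]]
Expanding along the first row, det(C) = 1·(4·16 - 10·(-2)) - (-2)·(1·16 - 10·1) + 10·(1·(-2) - 4·1) = 1·84 - (-2)·6 + 10·(-6) = 36
Since det(C) ≠ 0, rank(C) = 3 and the system is completely controllable.

36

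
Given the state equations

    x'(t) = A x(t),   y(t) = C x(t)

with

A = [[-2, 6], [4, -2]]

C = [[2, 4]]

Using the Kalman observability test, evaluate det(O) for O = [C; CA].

CA = [[12, 4]]
Observability matrix O = [C; CA] = [[2, 4], [12, 4]]
det(O) = 2·4 - 4·12 = 8 - 48 = -40
Since det(O) ≠ 0, rank(O) = 2 and the system is completely observable.

-40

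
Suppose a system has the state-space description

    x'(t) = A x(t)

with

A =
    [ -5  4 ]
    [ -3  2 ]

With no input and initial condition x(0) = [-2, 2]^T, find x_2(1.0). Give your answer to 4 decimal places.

det(sI - A) = s^2 - (tr A)s + det A, with tr A = (-5) + 2 = -3 and det A = (-5)·2 - 4·(-3) = -10 - (-12) = 2.
So p(s) = det(sI - A) = s^2 + 3s + 2.
Factor s^2 + 3s + 2: two numbers with sum -3 and product 2 are -1 and -2, so s^2 + 3s + 2 = (s + 1)(s + 2).
Hence p(s) = (s + 1) (s + 2), with roots -2, -1.
The eigenvalues -2, -1 are distinct and real, so A is diagonalisable and x(t) = e^{At} x(0) = V diag(e^{λ_i t}) V^{-1} x(0), where the columns of V are the eigenvectors.
λ = -2: A - (-2)I = [[-3, 4], [-3, 4]]. Row 1 gives (-3)·v1 + 4·v2 = 0, so take v_1 = [4, 3]^T.
λ = -1: A - (-1)I = [[-4, 4], [-3, 3]]. Row 1 gives (-4)·v1 + 4·v2 = 0, so take v_2 = [-1, -1]^T.
V = [v_1 v_2] = [[4, -1], [3, -1]] has det V = -1, so V^{-1} = adj(V)/det V = [[1, -1], [3, -4]].
Modal coordinates z(0) = V^{-1} x(0): 1·(-2) + (-1)·2 = -4; 3·(-2) + (-4)·2 = -14; so z(0) = [-4, -14]^T.
x_2(t) = Σ_i (v_i)_2 · z_i(0) · e^{λ_i t} (row 2 of V times the modal terms).
x_2(1.0) = 3·(-4)·e^{-2·1.0} + (-1)·(-14)·e^{-1·1.0} = (-12)·0.135335 + 14·0.367879 = 3.5263.

3.5263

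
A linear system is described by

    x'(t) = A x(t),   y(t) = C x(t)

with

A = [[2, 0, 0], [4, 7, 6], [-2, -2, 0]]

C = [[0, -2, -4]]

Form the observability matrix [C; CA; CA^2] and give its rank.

CA = [[0, -6, -12]]
CA^2 = [[0, -18, -36]]
Observability matrix O = [C; CA; CA^2] = [[0, -2, -4], [0, -6, -12], [0, -18, -36]]
Every row of O is a scalar multiple of row 1 = [0, -2, -4] (multipliers 1, 3, 9), so the rows span a one-dimensional space.
O ≠ 0, hence rank(O) = 1.
rank(O) = 1 < n = 3, so the pair (A, C) is not completely observable.

1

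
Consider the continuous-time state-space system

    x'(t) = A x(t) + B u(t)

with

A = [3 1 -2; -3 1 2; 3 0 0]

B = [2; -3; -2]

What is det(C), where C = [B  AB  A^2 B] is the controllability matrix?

AB = [[7], [-13], [6]]
A^2B = [[-4], [-22], [21]]
Controllability matrix C = [B  AB  A^2B] = [[2, 7, -4], [-3, -13, -22], [-2, 6, 21]]
Expanding along the first row, det(C) = 2·((-13)·21 - (-22)·6) - 7·((-3)·21 - (-22)·(-2)) + (-4)·((-3)·6 - (-13)·(-2)) = 2·(-141) - 7·(-107) + (-4)·(-44) = 643
Since det(C) ≠ 0, rank(C) = 3 and the system is completely controllable.

643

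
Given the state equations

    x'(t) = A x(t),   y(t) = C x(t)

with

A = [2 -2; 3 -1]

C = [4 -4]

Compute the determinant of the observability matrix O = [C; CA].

-32

CA = [[-4, -4]]
Observability matrix O = [C; CA] = [[4, -4], [-4, -4]]
det(O) = 4·(-4) - (-4)·(-4) = -16 - 16 = -32
Since det(O) ≠ 0, rank(O) = 2 and the system is completely observable.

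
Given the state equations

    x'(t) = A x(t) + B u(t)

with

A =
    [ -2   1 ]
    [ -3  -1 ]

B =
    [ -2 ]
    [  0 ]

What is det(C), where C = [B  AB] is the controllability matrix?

AB = [[4], [6]]
Controllability matrix C = [B  AB] = [[-2, 4], [0, 6]]
det(C) = (-2)·6 - 4·0 = -12 - 0 = -12
Since det(C) ≠ 0, rank(C) = 2 and the system is completely controllable.

-12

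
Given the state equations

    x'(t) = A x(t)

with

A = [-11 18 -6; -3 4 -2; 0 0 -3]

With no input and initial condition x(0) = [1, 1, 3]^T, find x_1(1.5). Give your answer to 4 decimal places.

det(sI - A) = s^3 - (tr A)s^2 + (M11 + M22 + M33)s - det A, where Mii is the 2×2 principal minor of A obtained by deleting row i and column i.
tr A = (-11) + 4 + (-3) = -10; M11 = 4·(-3) - (-2)·0 = -12 - 0 = -12; M22 = (-11)·(-3) - (-6)·0 = 33 - 0 = 33; M33 = (-11)·4 - 18·(-3) = -44 - (-54) = 10; sum of minors = 31.
det A = (-11)·(4·(-3) - (-2)·0) - 18·((-3)·(-3) - (-2)·0) + (-6)·((-3)·0 - 4·0) = (-11)·(-12) - 18·9 + (-6)·0 = -30.
So p(s) = det(sI - A) = s^3 + 10s^2 + 31s + 30.
Rational-root test: any integer root divides 30. Testing small divisors, s = -2 works: p(-2) = -8 + 40 + (-62) + 30 = 0, so (s + 2) is a factor.
Dividing, p(s) = (s + 2)(s^2 + 8s + 15).
Factor s^2 + 8s + 15: two numbers with sum -8 and product 15 are -3 and -5, so s^2 + 8s + 15 = (s + 3)(s + 5).
Hence p(s) = (s + 2) (s + 3) (s + 5), with roots -5, -3, -2.
The eigenvalues -5, -3, -2 are distinct and real, so A is diagonalisable and x(t) = e^{At} x(0) = V diag(e^{λ_i t}) V^{-1} x(0), where the columns of V are the eigenvectors.
λ = -5: A - (-5)I = [[-6, 18, -6], [-3, 9, -2], [0, 0, 2]]. v must be orthogonal to every row; (row 1) × (row 2) = [18, 6, 0], so take v_1 = [3, 1, 0]^T.
λ = -3: A - (-3)I = [[-8, 18, -6], [-3, 7, -2], [0, 0, 0]]. v must be orthogonal to every row; (row 1) × (row 2) = [6, 2, -2], so take v_2 = [3, 1, -1]^T.
λ = -2: A - (-2)I = [[-9, 18, -6], [-3, 6, -2], [0, 0, -1]]. v must be orthogonal to every row; (row 1) × (row 3) = [-18, -9, 0], so take v_3 = [2, 1, 0]^T.
V = [v_1 v_2 v_3] = [[3, 3, 2], [1, 1, 1], [0, -1, 0]] has det V = 1, so V^{-1} = adj(V)/det V = [[1, -2, 1], [0, 0, -1], [-1, 3, 0]].
Modal coordinates z(0) = V^{-1} x(0): 1·1 + (-2)·1 + 1·3 = 2; 0·1 + 0·1 + (-1)·3 = -3; (-1)·1 + 3·1 + 0·3 = 2; so z(0) = [2, -3, 2]^T.
x_1(t) = Σ_i (v_i)_1 · z_i(0) · e^{λ_i t} (row 1 of V times the modal terms).
x_1(1.5) = 3·2·e^{-5·1.5} + 3·(-3)·e^{-3·1.5} + 2·2·e^{-2·1.5} = 6·0.000553 + (-9)·0.011109 + 4·0.049787 = 0.1025.

0.1025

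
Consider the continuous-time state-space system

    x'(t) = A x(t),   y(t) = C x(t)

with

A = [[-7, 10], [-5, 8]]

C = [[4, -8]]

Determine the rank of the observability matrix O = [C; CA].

1

CA = [[12, -24]]
Observability matrix O = [C; CA] = [[4, -8], [12, -24]]
Every row of O is a scalar multiple of row 1 = [4, -8] (multipliers 1, 3), so the rows span a one-dimensional space.
O ≠ 0, hence rank(O) = 1.
rank(O) = 1 < n = 2, so the pair (A, C) is not completely observable.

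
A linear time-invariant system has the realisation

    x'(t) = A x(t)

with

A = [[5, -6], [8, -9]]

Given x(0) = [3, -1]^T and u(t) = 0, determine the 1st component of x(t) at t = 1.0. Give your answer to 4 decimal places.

4.9207

det(sI - A) = s^2 - (tr A)s + det A, with tr A = 5 + (-9) = -4 and det A = 5·(-9) - (-6)·8 = -45 - (-48) = 3.
So p(s) = det(sI - A) = s^2 + 4s + 3.
Factor s^2 + 4s + 3: two numbers with sum -4 and product 3 are -1 and -3, so s^2 + 4s + 3 = (s + 1)(s + 3).
Hence p(s) = (s + 1) (s + 3), with roots -3, -1.
The eigenvalues -3, -1 are distinct and real, so A is diagonalisable and x(t) = e^{At} x(0) = V diag(e^{λ_i t}) V^{-1} x(0), where the columns of V are the eigenvectors.
λ = -3: A - (-3)I = [[8, -6], [8, -6]]. Row 1 gives 8·v1 + (-6)·v2 = 0, so take v_1 = [-3, -4]^T.
λ = -1: A - (-1)I = [[6, -6], [8, -8]]. Row 1 gives 6·v1 + (-6)·v2 = 0, so take v_2 = [1, 1]^T.
V = [v_1 v_2] = [[-3, 1], [-4, 1]] has det V = 1, so V^{-1} = adj(V)/det V = [[1, -1], [4, -3]].
Modal coordinates z(0) = V^{-1} x(0): 1·3 + (-1)·(-1) = 4; 4·3 + (-3)·(-1) = 15; so z(0) = [4, 15]^T.
x_1(t) = Σ_i (v_i)_1 · z_i(0) · e^{λ_i t} (row 1 of V times the modal terms).
x_1(1.0) = (-3)·4·e^{-3·1.0} + 1·15·e^{-1·1.0} = (-12)·0.049787 + 15·0.367879 = 4.9207.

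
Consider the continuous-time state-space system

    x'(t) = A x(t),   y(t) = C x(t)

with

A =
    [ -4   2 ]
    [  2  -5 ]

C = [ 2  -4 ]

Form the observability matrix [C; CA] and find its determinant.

CA = [[-16, 24]]
Observability matrix O = [C; CA] = [[2, -4], [-16, 24]]
det(O) = 2·24 - (-4)·(-16) = 48 - 64 = -16
Since det(O) ≠ 0, rank(O) = 2 and the system is completely observable.

-16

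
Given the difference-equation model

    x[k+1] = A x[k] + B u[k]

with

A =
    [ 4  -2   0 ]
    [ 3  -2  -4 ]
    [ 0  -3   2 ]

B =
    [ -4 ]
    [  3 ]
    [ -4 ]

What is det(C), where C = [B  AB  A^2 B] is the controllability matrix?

3004

AB = [[-22], [-2], [-17]]
A^2B = [[-84], [6], [-28]]
Controllability matrix C = [B  AB  A^2B] = [[-4, -22, -84], [3, -2, 6], [-4, -17, -28]]
Expanding along the first row, det(C) = (-4)·((-2)·(-28) - 6·(-17)) - (-22)·(3·(-28) - 6·(-4)) + (-84)·(3·(-17) - (-2)·(-4)) = (-4)·158 - (-22)·(-60) + (-84)·(-59) = 3004
Since det(C) ≠ 0, rank(C) = 3 and the system is completely controllable.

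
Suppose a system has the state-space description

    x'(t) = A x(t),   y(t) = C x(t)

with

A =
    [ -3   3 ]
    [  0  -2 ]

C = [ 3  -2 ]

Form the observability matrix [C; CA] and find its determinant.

CA = [[-9, 13]]
Observability matrix O = [C; CA] = [[3, -2], [-9, 13]]
det(O) = 3·13 - (-2)·(-9) = 39 - 18 = 21
Since det(O) ≠ 0, rank(O) = 2 and the system is completely observable.

21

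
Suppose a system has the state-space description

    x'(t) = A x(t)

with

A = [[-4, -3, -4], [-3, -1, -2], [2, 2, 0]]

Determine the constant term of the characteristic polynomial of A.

Expand det(sI - A) for the 3×3 matrix.
p(s) = s^3 + 5s^2 + 7s - 12.
(Check: constant term = det(-A) = (-1)^3 det A = -12; coefficient of s^2 = -tr A = 5.)
The constant term is -12.

-12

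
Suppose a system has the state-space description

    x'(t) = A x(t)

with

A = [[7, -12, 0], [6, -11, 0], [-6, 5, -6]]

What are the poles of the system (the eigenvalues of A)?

det(sI - A) = s^3 - (tr A)s^2 + (M11 + M22 + M33)s - det A, where Mii is the 2×2 principal minor of A obtained by deleting row i and column i.
tr A = 7 + (-11) + (-6) = -10; M11 = (-11)·(-6) - 0·5 = 66 - 0 = 66; M22 = 7·(-6) - 0·(-6) = -42 - 0 = -42; M33 = 7·(-11) - (-12)·6 = -77 - (-72) = -5; sum of minors = 19.
det A = 7·((-11)·(-6) - 0·5) - (-12)·(6·(-6) - 0·(-6)) + 0·(6·5 - (-11)·(-6)) = 7·66 - (-12)·(-36) + 0·(-36) = 30.
So p(s) = det(sI - A) = s^3 + 10s^2 + 19s - 30.
Rational-root test: any integer root divides -30. Testing small divisors, s = 1 works: p(1) = 1 + 10 + 19 + (-30) = 0, so (s - 1) is a factor.
Dividing, p(s) = (s - 1)(s^2 + 11s + 30).
Factor s^2 + 11s + 30: two numbers with sum -11 and product 30 are -5 and -6, so s^2 + 11s + 30 = (s + 5)(s + 6).
Hence p(s) = (s - 1) (s + 5) (s + 6), with roots -6, -5, 1.
At least one eigenvalue has non-negative real part, so the system is not asymptotically stable.

-6, -5, 1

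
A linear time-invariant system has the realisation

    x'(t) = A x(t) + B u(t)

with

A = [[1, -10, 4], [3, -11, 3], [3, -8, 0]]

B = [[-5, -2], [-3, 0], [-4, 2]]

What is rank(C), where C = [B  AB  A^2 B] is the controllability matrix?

AB = [[9, 6], [6, 0], [9, -6]]
A^2B = [[-15, -18], [-12, 0], [-21, 18]]
Controllability matrix C = [B  AB  A^2B] = [[-5, -2, 9, 6, -15, -18], [-3, 0, 6, 0, -12, 0], [-4, 2, 9, -6, -21, 18]]
The rows r1, r2, r3 of C are linearly dependent: r1 - 3·r2 + r3 = 0 (check each entry), so rank(C) ≤ 2.
The 2×2 minor from rows 1, 2, columns 1, 2 is (-5)·0 - (-2)·(-3) = 0 - 6 = -6 ≠ 0, so rank(C) = 2.
rank(C) = 2 < n = 3, so the pair (A, B) is not completely controllable.

2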